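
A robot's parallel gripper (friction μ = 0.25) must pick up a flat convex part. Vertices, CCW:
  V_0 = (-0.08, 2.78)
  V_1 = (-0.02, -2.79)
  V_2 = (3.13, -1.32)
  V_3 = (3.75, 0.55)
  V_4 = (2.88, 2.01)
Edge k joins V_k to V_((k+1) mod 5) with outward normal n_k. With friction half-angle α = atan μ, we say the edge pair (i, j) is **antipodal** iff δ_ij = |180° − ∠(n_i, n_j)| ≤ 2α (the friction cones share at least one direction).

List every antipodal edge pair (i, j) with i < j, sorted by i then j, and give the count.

α = atan 0.25 = 14.04°;  2α = 28.07°
n_0 = (-0.9999, -0.0108)
n_1 = (+0.4229, -0.9062)
n_2 = (+0.9492, -0.3147)
n_3 = (+0.8590, +0.5119)
n_4 = (+0.2518, +0.9678)
  (0,1): δ = 65.60°  ·
  (0,2): δ = 18.96°  ✓
  (0,3): δ = 30.17°  ·
  (0,4): δ = 74.80°  ·
  (1,2): δ = 133.36°  ·
  (1,3): δ = 84.23°  ·
  (1,4): δ = 39.60°  ·
  (2,3): δ = 130.87°  ·
  (2,4): δ = 86.24°  ·
  (3,4): δ = 135.37°  ·
antipodal pairs: 1

count = 1; pairs: (0,2)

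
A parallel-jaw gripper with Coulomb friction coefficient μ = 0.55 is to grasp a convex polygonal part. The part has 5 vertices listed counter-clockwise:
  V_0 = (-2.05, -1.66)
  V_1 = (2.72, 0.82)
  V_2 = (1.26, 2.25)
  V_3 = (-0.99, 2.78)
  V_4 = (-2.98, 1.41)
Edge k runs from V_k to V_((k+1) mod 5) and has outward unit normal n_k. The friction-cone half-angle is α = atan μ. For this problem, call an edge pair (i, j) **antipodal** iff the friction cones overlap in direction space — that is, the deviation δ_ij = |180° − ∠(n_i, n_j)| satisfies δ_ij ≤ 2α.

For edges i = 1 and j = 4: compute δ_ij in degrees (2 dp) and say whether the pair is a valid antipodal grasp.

α = atan 0.55 = 28.81°;  2α = 57.62°
edge 1: e_1 = (-1.46, +1.43);  n_1 = (+0.6997, +0.7144)
edge 4: e_4 = (+0.93, -3.07);  n_4 = (-0.9571, -0.2899)
∠(n_1, n_4) = 151.26°
δ = |180° − 151.26°| = 28.74°
28.74° ≤ 2α = 57.62°  →  valid

δ = 28.74°, valid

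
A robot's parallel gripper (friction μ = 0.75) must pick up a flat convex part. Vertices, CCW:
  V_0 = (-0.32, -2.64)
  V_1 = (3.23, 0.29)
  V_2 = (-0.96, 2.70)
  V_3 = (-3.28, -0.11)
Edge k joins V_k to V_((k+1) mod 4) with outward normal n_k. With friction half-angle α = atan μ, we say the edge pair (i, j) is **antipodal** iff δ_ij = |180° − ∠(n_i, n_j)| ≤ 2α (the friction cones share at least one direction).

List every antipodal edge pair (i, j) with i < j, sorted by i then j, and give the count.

count = 3; pairs: (0,1), (0,2), (1,3)

α = atan 0.75 = 36.87°;  2α = 73.74°
n_0 = (+0.6365, -0.7712)
n_1 = (+0.4986, +0.8668)
n_2 = (-0.7711, +0.6367)
n_3 = (-0.6497, -0.7602)
  (0,1): δ = 69.44°  ✓
  (0,2): δ = 10.92°  ✓
  (0,3): δ = 99.94°  ·
  (1,2): δ = 99.64°  ·
  (1,3): δ = 10.61°  ✓
  (2,3): δ = 90.98°  ·
antipodal pairs: 3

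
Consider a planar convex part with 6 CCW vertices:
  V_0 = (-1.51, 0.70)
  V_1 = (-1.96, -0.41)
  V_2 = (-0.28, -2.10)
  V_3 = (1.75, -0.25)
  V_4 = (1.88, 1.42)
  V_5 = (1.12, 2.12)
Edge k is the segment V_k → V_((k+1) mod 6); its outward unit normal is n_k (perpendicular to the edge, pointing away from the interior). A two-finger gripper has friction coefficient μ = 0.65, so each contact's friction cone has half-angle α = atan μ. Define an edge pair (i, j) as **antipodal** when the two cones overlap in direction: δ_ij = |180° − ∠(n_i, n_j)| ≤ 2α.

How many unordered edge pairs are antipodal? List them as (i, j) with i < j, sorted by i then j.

α = atan 0.65 = 33.02°;  2α = 66.05°
n_0 = (-0.9267, +0.3757)
n_1 = (-0.7092, -0.7050)
n_2 = (+0.6736, -0.7391)
n_3 = (+0.9970, -0.0776)
n_4 = (+0.6775, +0.7355)
n_5 = (-0.4751, +0.8799)
  (0,1): δ = 113.10°  ·
  (0,2): δ = 25.59°  ✓
  (0,3): δ = 17.62°  ✓
  (0,4): δ = 69.42°  ·
  (0,5): δ = 140.43°  ·
  (1,2): δ = 92.49°  ·
  (1,3): δ = 49.28°  ✓
  (1,4): δ = 2.52°  ✓
  (1,5): δ = 73.54°  ·
  (2,3): δ = 136.80°  ·
  (2,4): δ = 84.99°  ·
  (2,5): δ = 13.98°  ✓
  (3,4): δ = 128.20°  ·
  (3,5): δ = 57.18°  ✓
  (4,5): δ = 108.99°  ·
antipodal pairs: 6

count = 6; pairs: (0,2), (0,3), (1,3), (1,4), (2,5), (3,5)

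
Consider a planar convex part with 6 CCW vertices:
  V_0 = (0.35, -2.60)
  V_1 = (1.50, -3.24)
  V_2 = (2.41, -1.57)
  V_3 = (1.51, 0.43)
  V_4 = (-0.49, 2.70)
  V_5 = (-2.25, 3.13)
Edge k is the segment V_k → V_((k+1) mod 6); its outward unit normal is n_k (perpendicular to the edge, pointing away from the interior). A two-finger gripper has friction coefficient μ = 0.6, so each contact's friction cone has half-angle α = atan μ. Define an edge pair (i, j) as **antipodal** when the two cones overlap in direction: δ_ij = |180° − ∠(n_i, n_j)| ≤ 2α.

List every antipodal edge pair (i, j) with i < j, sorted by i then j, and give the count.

α = atan 0.6 = 30.96°;  2α = 61.93°
n_0 = (-0.4863, -0.8738)
n_1 = (+0.8781, -0.4785)
n_2 = (+0.9119, +0.4104)
n_3 = (+0.7503, +0.6611)
n_4 = (+0.2373, +0.9714)
n_5 = (-0.9106, -0.4132)
  (0,1): δ = 89.49°  ·
  (0,2): δ = 36.68°  ✓
  (0,3): δ = 19.52°  ✓
  (0,4): δ = 15.37°  ✓
  (0,5): δ = 143.50°  ·
  (1,2): δ = 127.19°  ·
  (1,3): δ = 110.03°  ·
  (1,4): δ = 75.14°  ·
  (1,5): δ = 52.99°  ✓
  (2,3): δ = 162.85°  ·
  (2,4): δ = 127.96°  ·
  (2,5): δ = 0.18°  ✓
  (3,4): δ = 145.11°  ·
  (3,5): δ = 16.98°  ✓
  (4,5): δ = 51.86°  ✓
antipodal pairs: 7

count = 7; pairs: (0,2), (0,3), (0,4), (1,5), (2,5), (3,5), (4,5)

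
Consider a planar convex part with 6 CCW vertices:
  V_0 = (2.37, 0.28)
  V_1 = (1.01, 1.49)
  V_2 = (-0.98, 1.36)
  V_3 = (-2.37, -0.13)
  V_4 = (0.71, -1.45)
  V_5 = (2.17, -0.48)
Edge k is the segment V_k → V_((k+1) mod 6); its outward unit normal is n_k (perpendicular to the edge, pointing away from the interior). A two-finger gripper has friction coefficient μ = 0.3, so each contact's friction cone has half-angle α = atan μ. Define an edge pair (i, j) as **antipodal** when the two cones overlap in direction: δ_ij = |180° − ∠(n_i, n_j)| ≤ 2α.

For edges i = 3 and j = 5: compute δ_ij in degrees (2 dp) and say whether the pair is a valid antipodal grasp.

α = atan 0.3 = 16.70°;  2α = 33.40°
edge 3: e_3 = (+3.08, -1.32);  n_3 = (-0.3939, -0.9191)
edge 5: e_5 = (+0.20, +0.76);  n_5 = (+0.9671, -0.2545)
∠(n_3, n_5) = 98.46°
δ = |180° − 98.46°| = 81.54°
81.54° > 2α = 33.40°  →  invalid

δ = 81.54°, invalid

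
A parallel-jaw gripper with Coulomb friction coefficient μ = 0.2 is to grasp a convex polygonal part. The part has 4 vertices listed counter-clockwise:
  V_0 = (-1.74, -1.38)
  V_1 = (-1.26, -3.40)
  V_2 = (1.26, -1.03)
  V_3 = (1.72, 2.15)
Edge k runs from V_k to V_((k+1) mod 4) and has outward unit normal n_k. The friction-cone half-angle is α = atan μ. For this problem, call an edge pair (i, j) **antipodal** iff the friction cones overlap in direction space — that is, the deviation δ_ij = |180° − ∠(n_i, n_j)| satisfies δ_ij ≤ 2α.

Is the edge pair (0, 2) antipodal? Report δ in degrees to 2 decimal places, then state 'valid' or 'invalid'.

α = atan 0.2 = 11.31°;  2α = 22.62°
edge 0: e_0 = (+0.48, -2.02);  n_0 = (-0.9729, -0.2312)
edge 2: e_2 = (+0.46, +3.18);  n_2 = (+0.9897, -0.1432)
∠(n_0, n_2) = 158.40°
δ = |180° − 158.40°| = 21.60°
21.60° ≤ 2α = 22.62°  →  valid

δ = 21.60°, valid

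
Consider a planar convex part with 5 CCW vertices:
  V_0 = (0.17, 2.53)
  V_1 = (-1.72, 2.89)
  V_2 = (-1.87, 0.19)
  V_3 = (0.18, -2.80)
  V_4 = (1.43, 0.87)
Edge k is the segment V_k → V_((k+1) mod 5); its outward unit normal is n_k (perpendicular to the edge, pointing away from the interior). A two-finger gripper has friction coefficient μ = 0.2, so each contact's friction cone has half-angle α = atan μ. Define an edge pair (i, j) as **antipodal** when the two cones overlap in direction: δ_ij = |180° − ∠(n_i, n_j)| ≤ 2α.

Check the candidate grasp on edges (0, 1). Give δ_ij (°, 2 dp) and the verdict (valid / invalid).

δ = 82.40°, invalid

α = atan 0.2 = 11.31°;  2α = 22.62°
edge 0: e_0 = (-1.89, +0.36);  n_0 = (+0.1871, +0.9823)
edge 1: e_1 = (-0.15, -2.70);  n_1 = (-0.9985, +0.0555)
∠(n_0, n_1) = 97.60°
δ = |180° − 97.60°| = 82.40°
82.40° > 2α = 22.62°  →  invalid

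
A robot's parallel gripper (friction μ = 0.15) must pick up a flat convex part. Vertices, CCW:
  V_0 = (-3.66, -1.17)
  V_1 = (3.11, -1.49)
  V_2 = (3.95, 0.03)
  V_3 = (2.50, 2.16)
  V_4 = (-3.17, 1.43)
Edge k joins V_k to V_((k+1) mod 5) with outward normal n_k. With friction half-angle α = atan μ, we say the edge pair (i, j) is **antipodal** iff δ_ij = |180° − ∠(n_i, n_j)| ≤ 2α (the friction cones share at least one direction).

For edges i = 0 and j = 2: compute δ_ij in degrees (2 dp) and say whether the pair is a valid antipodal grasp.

α = atan 0.15 = 8.53°;  2α = 17.06°
edge 0: e_0 = (+6.77, -0.32);  n_0 = (-0.0472, -0.9989)
edge 2: e_2 = (-1.45, +2.13);  n_2 = (+0.8266, +0.5627)
∠(n_0, n_2) = 126.95°
δ = |180° − 126.95°| = 53.05°
53.05° > 2α = 17.06°  →  invalid

δ = 53.05°, invalid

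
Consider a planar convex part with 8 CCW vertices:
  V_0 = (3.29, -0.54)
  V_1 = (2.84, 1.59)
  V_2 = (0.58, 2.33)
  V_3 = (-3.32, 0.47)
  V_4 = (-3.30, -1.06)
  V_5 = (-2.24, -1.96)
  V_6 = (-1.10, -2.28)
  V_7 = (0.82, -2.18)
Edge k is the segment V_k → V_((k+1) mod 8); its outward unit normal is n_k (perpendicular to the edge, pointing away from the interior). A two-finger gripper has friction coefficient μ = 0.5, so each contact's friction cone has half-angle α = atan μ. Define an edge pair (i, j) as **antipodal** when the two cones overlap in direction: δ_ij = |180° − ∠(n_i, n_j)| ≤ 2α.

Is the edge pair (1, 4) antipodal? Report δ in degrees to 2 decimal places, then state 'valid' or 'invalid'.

α = atan 0.5 = 26.57°;  2α = 53.13°
edge 1: e_1 = (-2.26, +0.74);  n_1 = (+0.3112, +0.9504)
edge 4: e_4 = (+1.06, -0.90);  n_4 = (-0.6472, -0.7623)
∠(n_1, n_4) = 157.80°
δ = |180° − 157.80°| = 22.20°
22.20° ≤ 2α = 53.13°  →  valid

δ = 22.20°, valid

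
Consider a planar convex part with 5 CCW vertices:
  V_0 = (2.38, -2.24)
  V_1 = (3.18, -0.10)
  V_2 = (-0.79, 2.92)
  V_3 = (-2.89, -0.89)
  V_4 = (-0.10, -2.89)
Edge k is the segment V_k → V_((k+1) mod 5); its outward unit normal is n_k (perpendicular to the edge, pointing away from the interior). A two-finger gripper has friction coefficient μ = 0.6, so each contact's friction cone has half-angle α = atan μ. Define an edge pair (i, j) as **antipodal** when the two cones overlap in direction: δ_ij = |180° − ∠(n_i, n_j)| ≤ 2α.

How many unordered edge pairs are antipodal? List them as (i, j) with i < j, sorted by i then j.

α = atan 0.6 = 30.96°;  2α = 61.93°
n_0 = (+0.9367, -0.3502)
n_1 = (+0.6054, +0.7959)
n_2 = (-0.8758, +0.4827)
n_3 = (-0.5826, -0.8127)
n_4 = (+0.2535, -0.9673)
  (0,1): δ = 106.76°  ·
  (0,2): δ = 8.37°  ✓
  (0,3): δ = 74.86°  ·
  (0,4): δ = 125.18°  ·
  (1,2): δ = 81.60°  ·
  (1,3): δ = 1.63°  ✓
  (1,4): δ = 51.95°  ✓
  (2,3): δ = 96.77°  ·
  (2,4): δ = 46.45°  ✓
  (3,4): δ = 129.68°  ·
antipodal pairs: 4

count = 4; pairs: (0,2), (1,3), (1,4), (2,4)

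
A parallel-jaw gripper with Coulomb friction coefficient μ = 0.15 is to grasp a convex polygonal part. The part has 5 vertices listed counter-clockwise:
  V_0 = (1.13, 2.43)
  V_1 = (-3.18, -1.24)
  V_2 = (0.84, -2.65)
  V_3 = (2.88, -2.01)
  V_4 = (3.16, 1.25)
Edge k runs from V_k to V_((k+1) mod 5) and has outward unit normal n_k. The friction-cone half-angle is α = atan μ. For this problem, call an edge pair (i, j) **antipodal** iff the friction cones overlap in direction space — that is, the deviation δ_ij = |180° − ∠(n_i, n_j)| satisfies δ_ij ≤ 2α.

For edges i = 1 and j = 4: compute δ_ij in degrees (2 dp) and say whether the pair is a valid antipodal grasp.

α = atan 0.15 = 8.53°;  2α = 17.06°
edge 1: e_1 = (+4.02, -1.41);  n_1 = (-0.3310, -0.9436)
edge 4: e_4 = (-2.03, +1.18);  n_4 = (+0.5025, +0.8646)
∠(n_1, n_4) = 169.16°
δ = |180° − 169.16°| = 10.84°
10.84° ≤ 2α = 17.06°  →  valid

δ = 10.84°, valid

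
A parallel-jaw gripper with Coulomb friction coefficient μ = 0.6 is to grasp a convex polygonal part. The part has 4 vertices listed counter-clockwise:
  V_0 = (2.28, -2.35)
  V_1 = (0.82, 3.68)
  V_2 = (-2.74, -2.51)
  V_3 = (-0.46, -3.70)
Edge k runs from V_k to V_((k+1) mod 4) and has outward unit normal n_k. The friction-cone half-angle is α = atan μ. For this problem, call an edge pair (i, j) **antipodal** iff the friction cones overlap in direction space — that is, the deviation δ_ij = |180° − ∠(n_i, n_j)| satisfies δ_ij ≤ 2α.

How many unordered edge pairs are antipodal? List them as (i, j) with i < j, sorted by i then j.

count = 3; pairs: (0,1), (0,2), (1,3)

α = atan 0.6 = 30.96°;  2α = 61.93°
n_0 = (+0.9719, +0.2353)
n_1 = (-0.8669, +0.4986)
n_2 = (-0.4627, -0.8865)
n_3 = (+0.4420, -0.8970)
  (0,1): δ = 43.51°  ✓
  (0,2): δ = 48.83°  ✓
  (0,3): δ = 102.62°  ·
  (1,2): δ = 87.66°  ·
  (1,3): δ = 33.87°  ✓
  (2,3): δ = 126.21°  ·
antipodal pairs: 3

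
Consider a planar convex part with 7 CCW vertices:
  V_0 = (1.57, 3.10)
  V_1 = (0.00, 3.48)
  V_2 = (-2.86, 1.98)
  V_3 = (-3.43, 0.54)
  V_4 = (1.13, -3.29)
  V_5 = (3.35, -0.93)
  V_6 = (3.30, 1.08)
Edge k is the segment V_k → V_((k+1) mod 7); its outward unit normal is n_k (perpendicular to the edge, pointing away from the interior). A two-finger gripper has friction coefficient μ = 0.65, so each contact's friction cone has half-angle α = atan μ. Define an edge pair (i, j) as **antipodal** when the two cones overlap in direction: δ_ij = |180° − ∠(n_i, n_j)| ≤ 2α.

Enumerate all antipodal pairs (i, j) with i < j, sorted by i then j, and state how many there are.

count = 9; pairs: (0,3), (0,4), (1,4), (1,5), (2,4), (2,5), (2,6), (3,5), (3,6)

α = atan 0.65 = 33.02°;  2α = 66.05°
n_0 = (+0.2352, +0.9719)
n_1 = (-0.4645, +0.8856)
n_2 = (-0.9298, +0.3680)
n_3 = (-0.6432, -0.7657)
n_4 = (+0.7284, -0.6852)
n_5 = (+0.9997, +0.0249)
n_6 = (+0.7595, +0.6505)
  (0,1): δ = 138.72°  ·
  (0,2): δ = 97.99°  ·
  (0,3): δ = 26.42°  ✓
  (0,4): δ = 60.36°  ✓
  (0,5): δ = 105.03°  ·
  (0,6): δ = 144.18°  ·
  (1,2): δ = 139.27°  ·
  (1,3): δ = 67.70°  ·
  (1,4): δ = 19.07°  ✓
  (1,5): δ = 63.75°  ✓
  (1,6): δ = 102.90°  ·
  (2,3): δ = 108.43°  ·
  (2,4): δ = 21.65°  ✓
  (2,5): δ = 23.02°  ✓
  (2,6): δ = 62.17°  ✓
  (3,4): δ = 93.22°  ·
  (3,5): δ = 48.55°  ✓
  (3,6): δ = 9.39°  ✓
  (4,5): δ = 135.33°  ·
  (4,6): δ = 96.17°  ·
  (5,6): δ = 140.85°  ·
antipodal pairs: 9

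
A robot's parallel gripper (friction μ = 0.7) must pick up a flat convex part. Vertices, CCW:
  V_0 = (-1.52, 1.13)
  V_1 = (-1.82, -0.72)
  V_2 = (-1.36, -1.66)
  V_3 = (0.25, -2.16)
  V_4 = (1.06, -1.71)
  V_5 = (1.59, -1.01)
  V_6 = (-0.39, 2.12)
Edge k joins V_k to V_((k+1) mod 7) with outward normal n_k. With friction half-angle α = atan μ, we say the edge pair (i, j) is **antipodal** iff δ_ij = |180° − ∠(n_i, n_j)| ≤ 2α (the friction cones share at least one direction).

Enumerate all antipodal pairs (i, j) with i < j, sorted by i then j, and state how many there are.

α = atan 0.7 = 34.99°;  2α = 69.98°
n_0 = (-0.9871, +0.1601)
n_1 = (-0.8982, -0.4396)
n_2 = (-0.2966, -0.9550)
n_3 = (+0.4856, -0.8742)
n_4 = (+0.7973, -0.6036)
n_5 = (+0.8451, +0.5346)
n_6 = (-0.6590, +0.7522)
  (0,1): δ = 144.71°  ·
  (0,2): δ = 98.04°  ·
  (0,3): δ = 51.73°  ✓
  (0,4): δ = 27.92°  ✓
  (0,5): δ = 41.53°  ✓
  (0,6): δ = 140.43°  ·
  (1,2): δ = 133.33°  ·
  (1,3): δ = 87.02°  ·
  (1,4): δ = 63.21°  ✓
  (1,5): δ = 6.24°  ✓
  (1,6): δ = 105.15°  ·
  (2,3): δ = 133.69°  ·
  (2,4): δ = 109.88°  ·
  (2,5): δ = 40.43°  ✓
  (2,6): δ = 58.47°  ✓
  (3,4): δ = 156.19°  ·
  (3,5): δ = 86.74°  ·
  (3,6): δ = 12.17°  ✓
  (4,5): δ = 110.55°  ·
  (4,6): δ = 11.65°  ✓
  (5,6): δ = 81.10°  ·
antipodal pairs: 9

count = 9; pairs: (0,3), (0,4), (0,5), (1,4), (1,5), (2,5), (2,6), (3,6), (4,6)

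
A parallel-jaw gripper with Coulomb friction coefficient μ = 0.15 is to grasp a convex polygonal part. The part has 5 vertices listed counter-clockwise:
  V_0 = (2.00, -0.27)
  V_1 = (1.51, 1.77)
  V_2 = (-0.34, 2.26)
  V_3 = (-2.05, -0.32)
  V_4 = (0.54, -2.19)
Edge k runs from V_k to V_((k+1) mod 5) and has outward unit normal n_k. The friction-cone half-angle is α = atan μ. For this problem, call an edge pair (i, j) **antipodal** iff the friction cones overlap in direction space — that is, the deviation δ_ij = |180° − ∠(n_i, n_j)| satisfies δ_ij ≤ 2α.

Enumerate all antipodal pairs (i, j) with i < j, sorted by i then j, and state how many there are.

α = atan 0.15 = 8.53°;  2α = 17.06°
n_0 = (+0.9723, +0.2336)
n_1 = (+0.2560, +0.9667)
n_2 = (-0.8335, +0.5525)
n_3 = (-0.5854, -0.8108)
n_4 = (+0.7960, -0.6053)
  (0,1): δ = 118.34°  ·
  (0,2): δ = 47.04°  ·
  (0,3): δ = 40.66°  ·
  (0,4): δ = 129.24°  ·
  (1,2): δ = 108.70°  ·
  (1,3): δ = 20.99°  ·
  (1,4): δ = 67.59°  ·
  (2,3): δ = 92.29°  ·
  (2,4): δ = 3.71°  ✓
  (3,4): δ = 91.42°  ·
antipodal pairs: 1

count = 1; pairs: (2,4)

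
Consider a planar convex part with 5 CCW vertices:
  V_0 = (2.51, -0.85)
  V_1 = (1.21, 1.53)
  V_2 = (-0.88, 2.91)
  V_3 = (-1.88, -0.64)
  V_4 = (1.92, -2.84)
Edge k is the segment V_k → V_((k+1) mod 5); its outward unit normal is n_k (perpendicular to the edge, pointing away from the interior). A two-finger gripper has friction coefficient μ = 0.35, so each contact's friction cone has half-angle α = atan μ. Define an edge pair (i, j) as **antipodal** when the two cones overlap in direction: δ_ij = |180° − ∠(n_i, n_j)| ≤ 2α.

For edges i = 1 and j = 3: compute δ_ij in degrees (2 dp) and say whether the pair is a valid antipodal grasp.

α = atan 0.35 = 19.29°;  2α = 38.58°
edge 1: e_1 = (-2.09, +1.38);  n_1 = (+0.5510, +0.8345)
edge 3: e_3 = (+3.80, -2.20);  n_3 = (-0.5010, -0.8654)
∠(n_1, n_3) = 176.63°
δ = |180° − 176.63°| = 3.37°
3.37° ≤ 2α = 38.58°  →  valid

δ = 3.37°, valid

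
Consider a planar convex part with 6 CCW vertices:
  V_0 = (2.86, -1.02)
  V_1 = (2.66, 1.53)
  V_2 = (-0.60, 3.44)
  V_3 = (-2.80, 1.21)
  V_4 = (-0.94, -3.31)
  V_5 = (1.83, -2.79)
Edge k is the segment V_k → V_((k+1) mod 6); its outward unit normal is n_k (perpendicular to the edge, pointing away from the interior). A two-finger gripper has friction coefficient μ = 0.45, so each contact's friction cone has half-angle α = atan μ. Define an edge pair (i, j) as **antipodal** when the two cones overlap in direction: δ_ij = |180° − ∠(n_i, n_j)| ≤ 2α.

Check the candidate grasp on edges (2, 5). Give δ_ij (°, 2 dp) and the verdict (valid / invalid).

α = atan 0.45 = 24.23°;  2α = 48.46°
edge 2: e_2 = (-2.20, -2.23);  n_2 = (-0.7119, +0.7023)
edge 5: e_5 = (+1.03, +1.77);  n_5 = (+0.8643, -0.5030)
∠(n_2, n_5) = 165.58°
δ = |180° − 165.58°| = 14.42°
14.42° ≤ 2α = 48.46°  →  valid

δ = 14.42°, valid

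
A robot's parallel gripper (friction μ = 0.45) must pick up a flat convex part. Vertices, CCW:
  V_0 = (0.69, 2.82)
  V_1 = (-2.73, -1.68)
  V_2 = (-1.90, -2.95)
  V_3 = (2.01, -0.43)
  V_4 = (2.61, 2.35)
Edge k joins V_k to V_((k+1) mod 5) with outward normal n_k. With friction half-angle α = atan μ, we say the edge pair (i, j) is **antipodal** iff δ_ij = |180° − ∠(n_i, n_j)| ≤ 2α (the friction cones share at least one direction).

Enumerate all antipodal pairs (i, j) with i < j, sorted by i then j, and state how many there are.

count = 5; pairs: (0,2), (0,3), (1,3), (1,4), (2,4)

α = atan 0.45 = 24.23°;  2α = 48.46°
n_0 = (-0.7962, +0.6051)
n_1 = (-0.8371, -0.5471)
n_2 = (+0.5417, -0.8405)
n_3 = (+0.9775, -0.2110)
n_4 = (+0.2378, +0.9713)
  (0,1): δ = 109.60°  ·
  (0,2): δ = 19.96°  ✓
  (0,3): δ = 25.06°  ✓
  (0,4): δ = 113.48°  ·
  (1,2): δ = 90.36°  ·
  (1,3): δ = 45.35°  ✓
  (1,4): δ = 43.08°  ✓
  (2,3): δ = 134.98°  ·
  (2,4): δ = 46.56°  ✓
  (3,4): δ = 91.58°  ·
antipodal pairs: 5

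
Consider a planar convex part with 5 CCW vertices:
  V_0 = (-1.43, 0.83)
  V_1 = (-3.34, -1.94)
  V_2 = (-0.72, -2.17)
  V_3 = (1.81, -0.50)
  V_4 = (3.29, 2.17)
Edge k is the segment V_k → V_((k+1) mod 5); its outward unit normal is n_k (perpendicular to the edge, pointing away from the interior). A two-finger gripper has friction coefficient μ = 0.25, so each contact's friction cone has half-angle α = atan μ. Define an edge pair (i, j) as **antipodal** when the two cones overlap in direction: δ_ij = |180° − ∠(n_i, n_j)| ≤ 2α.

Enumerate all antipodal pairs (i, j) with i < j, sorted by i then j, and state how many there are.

count = 4; pairs: (0,2), (0,3), (1,4), (2,4)

α = atan 0.25 = 14.04°;  2α = 28.07°
n_0 = (-0.8233, +0.5677)
n_1 = (-0.0874, -0.9962)
n_2 = (+0.5509, -0.8346)
n_3 = (+0.8746, -0.4848)
n_4 = (-0.2731, +0.9620)
  (0,1): δ = 60.43°  ·
  (0,2): δ = 21.98°  ✓
  (0,3): δ = 5.59°  ✓
  (0,4): δ = 140.44°  ·
  (1,2): δ = 141.56°  ·
  (1,3): δ = 113.98°  ·
  (1,4): δ = 20.87°  ✓
  (2,3): δ = 152.43°  ·
  (2,4): δ = 17.58°  ✓
  (3,4): δ = 45.15°  ·
antipodal pairs: 4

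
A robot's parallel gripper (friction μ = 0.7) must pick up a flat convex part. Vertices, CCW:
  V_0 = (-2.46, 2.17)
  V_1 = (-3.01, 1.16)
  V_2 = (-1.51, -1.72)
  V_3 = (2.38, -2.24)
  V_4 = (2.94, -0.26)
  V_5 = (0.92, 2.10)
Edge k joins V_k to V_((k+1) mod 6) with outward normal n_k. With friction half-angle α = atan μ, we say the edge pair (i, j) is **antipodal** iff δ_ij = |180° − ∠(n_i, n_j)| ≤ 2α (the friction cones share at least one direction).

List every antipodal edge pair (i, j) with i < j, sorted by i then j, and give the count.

α = atan 0.7 = 34.99°;  2α = 69.98°
n_0 = (-0.8782, +0.4782)
n_1 = (-0.8869, -0.4619)
n_2 = (-0.1325, -0.9912)
n_3 = (+0.9623, -0.2722)
n_4 = (+0.7597, +0.6503)
n_5 = (+0.0207, +0.9998)
  (0,1): δ = 123.92°  ·
  (0,2): δ = 69.04°  ✓
  (0,3): δ = 12.78°  ✓
  (0,4): δ = 69.13°  ✓
  (0,5): δ = 117.38°  ·
  (1,2): δ = 125.13°  ·
  (1,3): δ = 43.30°  ✓
  (1,4): δ = 13.05°  ✓
  (1,5): δ = 61.30°  ✓
  (2,3): δ = 98.18°  ·
  (2,4): δ = 41.82°  ✓
  (2,5): δ = 6.43°  ✓
  (3,4): δ = 123.65°  ·
  (3,5): δ = 75.39°  ·
  (4,5): δ = 131.75°  ·
antipodal pairs: 8

count = 8; pairs: (0,2), (0,3), (0,4), (1,3), (1,4), (1,5), (2,4), (2,5)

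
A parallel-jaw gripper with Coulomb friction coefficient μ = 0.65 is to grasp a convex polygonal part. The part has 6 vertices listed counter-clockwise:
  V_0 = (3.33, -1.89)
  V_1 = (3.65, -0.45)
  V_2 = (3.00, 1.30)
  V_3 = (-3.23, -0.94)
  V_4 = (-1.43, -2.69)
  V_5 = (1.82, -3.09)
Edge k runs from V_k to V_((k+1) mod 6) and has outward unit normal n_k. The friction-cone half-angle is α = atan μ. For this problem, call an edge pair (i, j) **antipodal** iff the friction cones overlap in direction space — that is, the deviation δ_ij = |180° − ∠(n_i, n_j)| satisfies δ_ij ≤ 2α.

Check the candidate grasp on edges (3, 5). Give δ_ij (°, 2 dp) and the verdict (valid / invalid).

δ = 97.33°, invalid

α = atan 0.65 = 33.02°;  2α = 66.05°
edge 3: e_3 = (+1.80, -1.75);  n_3 = (-0.6971, -0.7170)
edge 5: e_5 = (+1.51, +1.20);  n_5 = (+0.6222, -0.7829)
∠(n_3, n_5) = 82.67°
δ = |180° − 82.67°| = 97.33°
97.33° > 2α = 66.05°  →  invalid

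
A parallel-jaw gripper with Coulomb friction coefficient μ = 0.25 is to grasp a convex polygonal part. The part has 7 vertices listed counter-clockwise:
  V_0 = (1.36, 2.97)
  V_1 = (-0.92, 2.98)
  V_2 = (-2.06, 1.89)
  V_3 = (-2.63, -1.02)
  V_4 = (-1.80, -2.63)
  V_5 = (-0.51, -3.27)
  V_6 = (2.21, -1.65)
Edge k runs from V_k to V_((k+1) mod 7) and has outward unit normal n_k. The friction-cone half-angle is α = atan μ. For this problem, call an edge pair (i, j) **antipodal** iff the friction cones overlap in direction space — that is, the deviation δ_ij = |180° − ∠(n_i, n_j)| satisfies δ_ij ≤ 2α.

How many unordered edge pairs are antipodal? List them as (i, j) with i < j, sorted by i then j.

α = atan 0.25 = 14.04°;  2α = 28.07°
n_0 = (+0.0044, +1.0000)
n_1 = (-0.6911, +0.7228)
n_2 = (-0.9814, +0.1922)
n_3 = (-0.8888, -0.4582)
n_4 = (-0.4444, -0.8958)
n_5 = (+0.5117, -0.8592)
n_6 = (+0.9835, +0.1809)
  (0,1): δ = 136.03°  ·
  (0,2): δ = 100.83°  ·
  (0,3): δ = 62.48°  ·
  (0,4): δ = 26.14°  ✓
  (0,5): δ = 31.03°  ·
  (0,6): δ = 100.68°  ·
  (1,2): δ = 144.80°  ·
  (1,3): δ = 106.44°  ·
  (1,4): δ = 70.10°  ·
  (1,5): δ = 12.94°  ✓
  (1,6): δ = 56.71°  ·
  (2,3): δ = 141.65°  ·
  (2,4): δ = 105.30°  ·
  (2,5): δ = 48.14°  ·
  (2,6): δ = 21.51°  ✓
  (3,4): δ = 143.66°  ·
  (3,5): δ = 86.49°  ·
  (3,6): δ = 16.85°  ✓
  (4,5): δ = 122.84°  ·
  (4,6): δ = 53.19°  ·
  (5,6): δ = 110.35°  ·
antipodal pairs: 4

count = 4; pairs: (0,4), (1,5), (2,6), (3,6)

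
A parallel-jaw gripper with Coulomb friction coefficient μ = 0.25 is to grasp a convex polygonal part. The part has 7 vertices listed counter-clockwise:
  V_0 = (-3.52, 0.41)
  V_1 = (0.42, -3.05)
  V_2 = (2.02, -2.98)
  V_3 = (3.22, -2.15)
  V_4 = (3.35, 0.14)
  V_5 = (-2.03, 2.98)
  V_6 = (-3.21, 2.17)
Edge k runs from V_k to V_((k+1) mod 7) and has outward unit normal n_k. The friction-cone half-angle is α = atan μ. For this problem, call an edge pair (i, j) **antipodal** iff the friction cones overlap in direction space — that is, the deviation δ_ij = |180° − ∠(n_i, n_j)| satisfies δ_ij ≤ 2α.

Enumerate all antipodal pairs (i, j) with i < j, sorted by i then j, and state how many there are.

count = 3; pairs: (0,4), (2,5), (3,6)

α = atan 0.25 = 14.04°;  2α = 28.07°
n_0 = (-0.6599, -0.7514)
n_1 = (+0.0437, -0.9990)
n_2 = (+0.5689, -0.8224)
n_3 = (+0.9984, -0.0567)
n_4 = (+0.4668, +0.8843)
n_5 = (-0.5659, +0.8244)
n_6 = (-0.9848, +0.1735)
  (0,1): δ = 136.21°  ·
  (0,2): δ = 104.04°  ·
  (0,3): δ = 51.96°  ·
  (0,4): δ = 13.46°  ✓
  (0,5): δ = 75.76°  ·
  (0,6): δ = 121.30°  ·
  (1,2): δ = 147.83°  ·
  (1,3): δ = 95.75°  ·
  (1,4): δ = 30.33°  ·
  (1,5): δ = 31.96°  ·
  (1,6): δ = 77.51°  ·
  (2,3): δ = 127.92°  ·
  (2,4): δ = 62.50°  ·
  (2,5): δ = 0.20°  ✓
  (2,6): δ = 45.34°  ·
  (3,4): δ = 114.58°  ·
  (3,5): δ = 52.28°  ·
  (3,6): δ = 6.74°  ✓
  (4,5): δ = 117.70°  ·
  (4,6): δ = 72.16°  ·
  (5,6): δ = 134.46°  ·
antipodal pairs: 3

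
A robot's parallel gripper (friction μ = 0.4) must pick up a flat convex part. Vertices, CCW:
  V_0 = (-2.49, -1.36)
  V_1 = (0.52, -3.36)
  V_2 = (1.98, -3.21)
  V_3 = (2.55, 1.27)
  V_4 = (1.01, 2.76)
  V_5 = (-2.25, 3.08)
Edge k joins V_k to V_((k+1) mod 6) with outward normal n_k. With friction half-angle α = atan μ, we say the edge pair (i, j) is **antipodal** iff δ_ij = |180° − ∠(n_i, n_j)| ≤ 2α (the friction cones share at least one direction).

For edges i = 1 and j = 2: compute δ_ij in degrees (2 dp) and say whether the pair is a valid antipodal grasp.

α = atan 0.4 = 21.80°;  2α = 43.60°
edge 1: e_1 = (+1.46, +0.15);  n_1 = (+0.1022, -0.9948)
edge 2: e_2 = (+0.57, +4.48);  n_2 = (+0.9920, -0.1262)
∠(n_1, n_2) = 76.88°
δ = |180° − 76.88°| = 103.12°
103.12° > 2α = 43.60°  →  invalid

δ = 103.12°, invalid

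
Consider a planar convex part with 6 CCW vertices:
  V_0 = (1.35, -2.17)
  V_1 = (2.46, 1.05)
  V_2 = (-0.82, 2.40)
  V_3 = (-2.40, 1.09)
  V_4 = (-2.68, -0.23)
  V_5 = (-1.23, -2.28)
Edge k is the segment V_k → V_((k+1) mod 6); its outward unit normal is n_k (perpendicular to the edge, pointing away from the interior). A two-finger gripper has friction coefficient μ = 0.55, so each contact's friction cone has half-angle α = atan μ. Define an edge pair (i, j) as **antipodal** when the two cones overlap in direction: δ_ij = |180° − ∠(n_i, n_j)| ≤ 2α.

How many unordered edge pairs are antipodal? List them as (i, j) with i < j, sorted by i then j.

count = 6; pairs: (0,2), (0,3), (0,4), (1,4), (1,5), (2,5)

α = atan 0.55 = 28.81°;  2α = 57.62°
n_0 = (+0.9454, -0.3259)
n_1 = (+0.3806, +0.9247)
n_2 = (-0.6383, +0.7698)
n_3 = (-0.9782, +0.2075)
n_4 = (-0.8164, -0.5775)
n_5 = (+0.0426, -0.9991)
  (0,1): δ = 93.35°  ·
  (0,2): δ = 31.32°  ✓
  (0,3): δ = 7.04°  ✓
  (0,4): δ = 54.29°  ✓
  (0,5): δ = 111.46°  ·
  (1,2): δ = 117.97°  ·
  (1,3): δ = 79.60°  ·
  (1,4): δ = 32.36°  ✓
  (1,5): δ = 24.81°  ✓
  (2,3): δ = 141.64°  ·
  (2,4): δ = 94.39°  ·
  (2,5): δ = 37.22°  ✓
  (3,4): δ = 132.75°  ·
  (3,5): δ = 75.58°  ·
  (4,5): δ = 122.83°  ·
antipodal pairs: 6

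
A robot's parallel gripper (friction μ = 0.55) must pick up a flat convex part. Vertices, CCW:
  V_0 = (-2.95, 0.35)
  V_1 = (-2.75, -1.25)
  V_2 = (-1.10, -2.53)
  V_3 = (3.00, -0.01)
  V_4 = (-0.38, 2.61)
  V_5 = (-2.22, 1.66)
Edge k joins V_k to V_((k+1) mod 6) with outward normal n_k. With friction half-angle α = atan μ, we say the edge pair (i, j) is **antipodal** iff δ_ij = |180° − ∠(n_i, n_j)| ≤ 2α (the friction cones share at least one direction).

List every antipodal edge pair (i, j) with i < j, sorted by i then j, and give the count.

α = atan 0.55 = 28.81°;  2α = 57.62°
n_0 = (-0.9923, -0.1240)
n_1 = (-0.6129, -0.7901)
n_2 = (+0.5236, -0.8519)
n_3 = (+0.6126, +0.7904)
n_4 = (-0.4588, +0.8886)
n_5 = (-0.8735, +0.4868)
  (0,1): δ = 134.93°  ·
  (0,2): δ = 65.55°  ·
  (0,3): δ = 45.09°  ✓
  (0,4): δ = 110.18°  ·
  (0,5): δ = 143.75°  ·
  (1,2): δ = 110.62°  ·
  (1,3): δ = 0.02°  ✓
  (1,4): δ = 65.11°  ·
  (1,5): δ = 98.67°  ·
  (2,3): δ = 69.36°  ·
  (2,4): δ = 4.27°  ✓
  (2,5): δ = 29.29°  ✓
  (3,4): δ = 114.91°  ·
  (3,5): δ = 81.35°  ·
  (4,5): δ = 146.44°  ·
antipodal pairs: 4

count = 4; pairs: (0,3), (1,3), (2,4), (2,5)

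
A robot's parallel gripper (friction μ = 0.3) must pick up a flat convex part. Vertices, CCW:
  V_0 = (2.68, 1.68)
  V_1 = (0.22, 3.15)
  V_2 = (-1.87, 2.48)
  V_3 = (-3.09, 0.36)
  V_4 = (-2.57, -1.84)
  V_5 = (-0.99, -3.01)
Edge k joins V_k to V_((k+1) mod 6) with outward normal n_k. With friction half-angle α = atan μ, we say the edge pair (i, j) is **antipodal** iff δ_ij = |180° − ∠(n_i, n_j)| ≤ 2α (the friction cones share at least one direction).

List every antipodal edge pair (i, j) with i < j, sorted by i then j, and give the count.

α = atan 0.3 = 16.70°;  2α = 33.40°
n_0 = (+0.5130, +0.8584)
n_1 = (-0.3053, +0.9523)
n_2 = (-0.8667, +0.4988)
n_3 = (-0.9732, -0.2300)
n_4 = (-0.5951, -0.8036)
n_5 = (+0.7875, -0.6163)
  (0,1): δ = 131.36°  ·
  (0,2): δ = 89.06°  ·
  (0,3): δ = 45.84°  ·
  (0,4): δ = 5.66°  ✓
  (0,5): δ = 82.82°  ·
  (1,2): δ = 137.69°  ·
  (1,3): δ = 94.48°  ·
  (1,4): δ = 54.29°  ·
  (1,5): δ = 34.18°  ·
  (2,3): δ = 136.78°  ·
  (2,4): δ = 96.60°  ·
  (2,5): δ = 8.12°  ✓
  (3,4): δ = 139.82°  ·
  (3,5): δ = 51.34°  ·
  (4,5): δ = 91.52°  ·
antipodal pairs: 2

count = 2; pairs: (0,4), (2,5)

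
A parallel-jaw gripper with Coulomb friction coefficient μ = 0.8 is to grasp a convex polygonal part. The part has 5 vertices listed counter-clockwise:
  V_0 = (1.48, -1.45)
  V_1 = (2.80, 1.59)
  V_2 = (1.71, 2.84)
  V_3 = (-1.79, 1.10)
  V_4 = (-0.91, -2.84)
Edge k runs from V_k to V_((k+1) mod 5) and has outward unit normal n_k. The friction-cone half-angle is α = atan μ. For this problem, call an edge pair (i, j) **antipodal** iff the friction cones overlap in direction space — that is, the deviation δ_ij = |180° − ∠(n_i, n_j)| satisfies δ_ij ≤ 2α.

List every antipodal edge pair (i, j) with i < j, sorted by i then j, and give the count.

α = atan 0.8 = 38.66°;  2α = 77.32°
n_0 = (+0.9173, -0.3983)
n_1 = (+0.7537, +0.6572)
n_2 = (-0.4452, +0.8954)
n_3 = (-0.9760, -0.2180)
n_4 = (+0.5027, -0.8644)
  (0,1): δ = 115.44°  ·
  (0,2): δ = 40.10°  ✓
  (0,3): δ = 36.06°  ✓
  (0,4): δ = 143.65°  ·
  (1,2): δ = 104.65°  ·
  (1,3): δ = 28.50°  ✓
  (1,4): δ = 79.09°  ·
  (2,3): δ = 103.84°  ·
  (2,4): δ = 3.75°  ✓
  (3,4): δ = 72.41°  ✓
antipodal pairs: 5

count = 5; pairs: (0,2), (0,3), (1,3), (2,4), (3,4)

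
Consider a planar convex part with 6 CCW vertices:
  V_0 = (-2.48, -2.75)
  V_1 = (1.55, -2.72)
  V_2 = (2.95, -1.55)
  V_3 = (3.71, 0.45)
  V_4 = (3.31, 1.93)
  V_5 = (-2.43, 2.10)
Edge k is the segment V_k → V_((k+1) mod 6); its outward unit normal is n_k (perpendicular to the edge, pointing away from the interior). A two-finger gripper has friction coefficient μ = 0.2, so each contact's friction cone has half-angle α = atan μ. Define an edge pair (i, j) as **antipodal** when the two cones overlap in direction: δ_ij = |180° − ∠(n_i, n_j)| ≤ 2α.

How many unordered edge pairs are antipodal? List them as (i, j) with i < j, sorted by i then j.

α = atan 0.2 = 11.31°;  2α = 22.62°
n_0 = (+0.0074, -1.0000)
n_1 = (+0.6413, -0.7673)
n_2 = (+0.9348, -0.3552)
n_3 = (+0.9654, +0.2609)
n_4 = (+0.0296, +0.9996)
n_5 = (-0.9999, +0.0103)
  (0,1): δ = 140.54°  ·
  (0,2): δ = 111.23°  ·
  (0,3): δ = 75.30°  ·
  (0,4): δ = 2.12°  ✓
  (0,5): δ = 88.98°  ·
  (1,2): δ = 150.69°  ·
  (1,3): δ = 114.76°  ·
  (1,4): δ = 41.58°  ·
  (1,5): δ = 49.52°  ·
  (2,3): δ = 144.07°  ·
  (2,4): δ = 70.89°  ·
  (2,5): δ = 20.22°  ✓
  (3,4): δ = 106.82°  ·
  (3,5): δ = 15.71°  ✓
  (4,5): δ = 88.89°  ·
antipodal pairs: 3

count = 3; pairs: (0,4), (2,5), (3,5)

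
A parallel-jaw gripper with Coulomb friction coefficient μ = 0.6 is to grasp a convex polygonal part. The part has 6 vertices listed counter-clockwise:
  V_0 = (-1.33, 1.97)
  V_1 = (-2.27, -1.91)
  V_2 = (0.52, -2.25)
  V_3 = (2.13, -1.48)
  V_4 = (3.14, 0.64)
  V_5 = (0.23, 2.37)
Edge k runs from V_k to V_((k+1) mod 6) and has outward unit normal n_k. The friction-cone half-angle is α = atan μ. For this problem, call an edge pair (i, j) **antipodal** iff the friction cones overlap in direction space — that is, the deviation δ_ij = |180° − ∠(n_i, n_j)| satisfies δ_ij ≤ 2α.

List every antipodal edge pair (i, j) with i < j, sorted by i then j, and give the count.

α = atan 0.6 = 30.96°;  2α = 61.93°
n_0 = (-0.9719, +0.2355)
n_1 = (-0.1210, -0.9927)
n_2 = (+0.4315, -0.9021)
n_3 = (+0.9028, -0.4301)
n_4 = (+0.5110, +0.8596)
n_5 = (-0.2484, +0.9687)
  (0,1): δ = 83.33°  ·
  (0,2): δ = 50.82°  ✓
  (0,3): δ = 11.86°  ✓
  (0,4): δ = 72.89°  ·
  (0,5): δ = 118.00°  ·
  (1,2): δ = 147.49°  ·
  (1,3): δ = 108.53°  ·
  (1,4): δ = 23.78°  ✓
  (1,5): δ = 21.33°  ✓
  (2,3): δ = 141.03°  ·
  (2,4): δ = 56.29°  ✓
  (2,5): δ = 11.18°  ✓
  (3,4): δ = 95.26°  ·
  (3,5): δ = 50.14°  ✓
  (4,5): δ = 134.89°  ·
antipodal pairs: 7

count = 7; pairs: (0,2), (0,3), (1,4), (1,5), (2,4), (2,5), (3,5)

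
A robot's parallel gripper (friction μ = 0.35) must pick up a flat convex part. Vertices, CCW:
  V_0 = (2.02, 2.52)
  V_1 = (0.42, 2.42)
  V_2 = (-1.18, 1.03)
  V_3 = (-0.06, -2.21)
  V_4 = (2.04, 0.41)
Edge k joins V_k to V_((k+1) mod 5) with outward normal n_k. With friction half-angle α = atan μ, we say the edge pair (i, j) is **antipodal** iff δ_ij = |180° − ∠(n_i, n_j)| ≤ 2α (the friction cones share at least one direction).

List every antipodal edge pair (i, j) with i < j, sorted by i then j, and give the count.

α = atan 0.35 = 19.29°;  2α = 38.58°
n_0 = (-0.0624, +0.9981)
n_1 = (-0.6558, +0.7549)
n_2 = (-0.9451, -0.3267)
n_3 = (+0.7803, -0.6254)
n_4 = (+1.0000, +0.0095)
  (0,1): δ = 142.59°  ·
  (0,2): δ = 74.51°  ·
  (0,3): δ = 47.71°  ·
  (0,4): δ = 86.97°  ·
  (1,2): δ = 111.91°  ·
  (1,3): δ = 10.30°  ✓
  (1,4): δ = 49.56°  ·
  (2,3): δ = 57.78°  ·
  (2,4): δ = 18.53°  ✓
  (3,4): δ = 140.74°  ·
antipodal pairs: 2

count = 2; pairs: (1,3), (2,4)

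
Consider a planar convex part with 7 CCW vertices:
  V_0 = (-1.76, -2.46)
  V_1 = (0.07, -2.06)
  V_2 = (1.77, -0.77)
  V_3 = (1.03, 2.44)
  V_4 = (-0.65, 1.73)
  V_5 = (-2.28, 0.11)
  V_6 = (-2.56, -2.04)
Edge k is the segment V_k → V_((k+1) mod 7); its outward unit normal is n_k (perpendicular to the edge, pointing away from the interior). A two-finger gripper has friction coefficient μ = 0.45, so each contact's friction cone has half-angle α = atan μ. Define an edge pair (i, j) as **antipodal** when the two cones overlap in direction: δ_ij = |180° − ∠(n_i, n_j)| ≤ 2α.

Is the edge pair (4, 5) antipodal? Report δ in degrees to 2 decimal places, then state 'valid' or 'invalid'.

α = atan 0.45 = 24.23°;  2α = 48.46°
edge 4: e_4 = (-1.63, -1.62);  n_4 = (-0.7049, +0.7093)
edge 5: e_5 = (-0.28, -2.15);  n_5 = (-0.9916, +0.1291)
∠(n_4, n_5) = 37.76°
δ = |180° − 37.76°| = 142.24°
142.24° > 2α = 48.46°  →  invalid

δ = 142.24°, invalid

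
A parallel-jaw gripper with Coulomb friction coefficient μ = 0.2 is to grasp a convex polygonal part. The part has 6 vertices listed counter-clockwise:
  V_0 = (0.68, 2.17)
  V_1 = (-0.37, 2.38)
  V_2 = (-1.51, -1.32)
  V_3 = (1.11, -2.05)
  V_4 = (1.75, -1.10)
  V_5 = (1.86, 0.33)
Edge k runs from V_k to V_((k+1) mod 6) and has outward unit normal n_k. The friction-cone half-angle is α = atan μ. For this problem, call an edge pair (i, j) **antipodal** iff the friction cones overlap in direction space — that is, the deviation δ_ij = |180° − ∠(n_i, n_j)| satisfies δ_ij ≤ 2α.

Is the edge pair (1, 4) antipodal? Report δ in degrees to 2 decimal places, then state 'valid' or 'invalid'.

α = atan 0.2 = 11.31°;  2α = 22.62°
edge 1: e_1 = (-1.14, -3.70);  n_1 = (-0.9557, +0.2944)
edge 4: e_4 = (+0.11, +1.43);  n_4 = (+0.9971, -0.0767)
∠(n_1, n_4) = 167.27°
δ = |180° − 167.27°| = 12.73°
12.73° ≤ 2α = 22.62°  →  valid

δ = 12.73°, valid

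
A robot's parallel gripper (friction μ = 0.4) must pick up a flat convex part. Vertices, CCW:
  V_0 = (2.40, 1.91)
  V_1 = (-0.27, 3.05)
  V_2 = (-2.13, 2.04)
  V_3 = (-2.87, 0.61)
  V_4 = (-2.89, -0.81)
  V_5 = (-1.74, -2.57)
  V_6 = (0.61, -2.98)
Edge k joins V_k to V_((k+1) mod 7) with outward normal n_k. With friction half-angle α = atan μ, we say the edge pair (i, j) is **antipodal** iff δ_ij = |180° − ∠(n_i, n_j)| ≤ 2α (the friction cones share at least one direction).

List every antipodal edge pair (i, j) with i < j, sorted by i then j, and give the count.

count = 6; pairs: (0,4), (0,5), (1,5), (1,6), (2,6), (3,6)

α = atan 0.4 = 21.80°;  2α = 43.60°
n_0 = (+0.3927, +0.9197)
n_1 = (-0.4772, +0.8788)
n_2 = (-0.8881, +0.4596)
n_3 = (-0.9999, +0.0141)
n_4 = (-0.8371, -0.5470)
n_5 = (-0.1719, -0.9851)
n_6 = (+0.9391, -0.3437)
  (0,1): δ = 128.38°  ·
  (0,2): δ = 94.24°  ·
  (0,3): δ = 67.69°  ·
  (0,4): δ = 33.72°  ✓
  (0,5): δ = 13.22°  ✓
  (0,6): δ = 93.02°  ·
  (1,2): δ = 145.86°  ·
  (1,3): δ = 119.31°  ·
  (1,4): δ = 85.34°  ·
  (1,5): δ = 38.40°  ✓
  (1,6): δ = 41.39°  ✓
  (2,3): δ = 153.45°  ·
  (2,4): δ = 119.48°  ·
  (2,5): δ = 72.54°  ·
  (2,6): δ = 7.26°  ✓
  (3,4): δ = 146.03°  ·
  (3,5): δ = 99.09°  ·
  (3,6): δ = 19.30°  ✓
  (4,5): δ = 133.06°  ·
  (4,6): δ = 53.27°  ·
  (5,6): δ = 100.21°  ·
antipodal pairs: 6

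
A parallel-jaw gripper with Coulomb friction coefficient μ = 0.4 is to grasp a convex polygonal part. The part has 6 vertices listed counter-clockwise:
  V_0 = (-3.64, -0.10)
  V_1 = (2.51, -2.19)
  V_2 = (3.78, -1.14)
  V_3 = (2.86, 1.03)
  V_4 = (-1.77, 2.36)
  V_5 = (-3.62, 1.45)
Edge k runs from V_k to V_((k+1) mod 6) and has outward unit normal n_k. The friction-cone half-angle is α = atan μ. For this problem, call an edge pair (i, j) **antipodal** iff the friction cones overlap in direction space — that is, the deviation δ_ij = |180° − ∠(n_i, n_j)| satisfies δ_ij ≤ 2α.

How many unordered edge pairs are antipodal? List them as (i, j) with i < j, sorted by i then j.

count = 3; pairs: (0,3), (1,4), (2,5)

α = atan 0.4 = 21.80°;  2α = 43.60°
n_0 = (-0.3218, -0.9468)
n_1 = (+0.6372, -0.7707)
n_2 = (+0.9207, +0.3903)
n_3 = (+0.2761, +0.9611)
n_4 = (-0.4414, +0.8973)
n_5 = (-0.9999, +0.0129)
  (0,1): δ = 121.65°  ·
  (0,2): δ = 48.26°  ·
  (0,3): δ = 2.74°  ✓
  (0,4): δ = 44.96°  ·
  (0,5): δ = 108.03°  ·
  (1,2): δ = 106.61°  ·
  (1,3): δ = 55.61°  ·
  (1,4): δ = 13.39°  ✓
  (1,5): δ = 49.68°  ·
  (2,3): δ = 129.00°  ·
  (2,4): δ = 86.78°  ·
  (2,5): δ = 23.71°  ✓
  (3,4): δ = 137.78°  ·
  (3,5): δ = 74.71°  ·
  (4,5): δ = 116.93°  ·
antipodal pairs: 3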